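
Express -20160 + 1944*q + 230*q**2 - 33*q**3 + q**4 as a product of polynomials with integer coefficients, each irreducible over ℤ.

(q + 8)*(q - 12)*(q - 14)*(q - 15)

Trying the rational-root candidates, q = 15 is a root, giving the factor (q - 15) and quotient q**3 - 18*q**2 - 40*q + 1344.
Continuing, q = 12 is a root, giving the factor (q - 12) and quotient q**2 - 6*q - 112.
The remaining quadratic factors as (q - 14)(q + 8).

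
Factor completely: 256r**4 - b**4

Write as (16r**2)² − (b**2)², then factor 16r**2 - b**2 once more.

(4r - b)(4r + b)(16r**2 + b**2)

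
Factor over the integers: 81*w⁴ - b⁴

Difference of squares twice: with A = 3*w and B = b, A⁴ − B⁴ = (A² − B²)(A² + B²), and A² − B² factors again.

(3*w - b)*(3*w + b)*(9*w² + b²)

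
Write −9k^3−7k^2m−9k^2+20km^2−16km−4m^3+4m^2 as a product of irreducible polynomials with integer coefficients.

−(9k−2m)(k+2m)(k−m+1)

Group: k(−9k^2−16km+4m^2) + (−m+1)(−9k^2−16km+4m^2); both groups contain (−9k^2−16km+4m^2), so (k−m+1) is a factor with cofactor −9k^2−16km+4m^2.
The cofactor groups again: −9k^2−16km+4m^2 = −k(9k−2m) − 2m(9k−2m); both groups contain (9k−2m), giving −(k+2m)(9k−2m).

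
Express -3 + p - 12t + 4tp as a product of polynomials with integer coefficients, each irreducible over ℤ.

(4t + 1)(p - 3)

Group as (4tp - 12t) + (p - 3) = 4t(p - 3) + (p - 3).
Both groups share the factor (p - 3).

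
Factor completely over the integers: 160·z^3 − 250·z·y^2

10·z·(4·z − 5·y)·(4·z + 5·y)

Factor out 10·z, leaving 16·z^2 − 25·y^2, which is a difference of two squares.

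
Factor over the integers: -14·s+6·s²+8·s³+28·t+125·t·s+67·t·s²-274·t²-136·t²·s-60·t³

Group: 2·t·(-30·t²-83·t·s-137·t-8·s²-6·s+14) - s·(-30·t²-83·t·s-137·t-8·s²-6·s+14); both groups contain (-30·t²-83·t·s-137·t-8·s²-6·s+14), so (2·t-s) is a factor with cofactor -30·t²-83·t·s-137·t-8·s²-6·s+14.
The cofactor groups again: -30·t²-83·t·s-137·t-8·s²-6·s+14 = -3·t·(10·t+s-1) + (-8·s-14)·(10·t+s-1); both groups contain (10·t+s-1), giving -(3·t+8·s+14)·(10·t+s-1).

-(2·t-s)·(3·t+8·s+14)·(10·t+s-1)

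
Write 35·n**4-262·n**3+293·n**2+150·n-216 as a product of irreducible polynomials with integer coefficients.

(5·n+4)·(7·n-9)·(n-1)·(n-6)

Testing divisors of the constant over divisors of the leading coefficient, n = 6 is a root, giving the factor (n-6) and quotient 35·n**3-52·n**2-19·n+36.
Next, n = 1 is a root, so (n-1) divides it; the quotient is 35·n**2-17·n-36.
The remaining quadratic factors as (5·n+4)(7·n-9).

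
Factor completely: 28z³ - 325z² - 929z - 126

(4z + 9)(7z + 1)(z - 14)

Among the possible rational roots, z = 14 is a root, so (z - 14) is a factor; dividing leaves 28z² + 67z + 9.
The remaining quadratic factors as (7z + 1)(4z + 9).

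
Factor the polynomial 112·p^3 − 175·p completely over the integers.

Every term has a factor of 7·p. Then 16·p^2 − 25 = (4·p)² − (5)².

7·p·(4·p + 5)·(4·p − 5)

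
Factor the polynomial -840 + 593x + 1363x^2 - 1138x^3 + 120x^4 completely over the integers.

(4x + 3)(5x - 7)(6x - 5)(x - 8)

Trying the rational-root candidates, x = 5/6 is a root, so (6x - 5) is a factor; dividing leaves 20x^3 - 173x^2 + 83x + 168.
Continuing, x = 8 is a root, giving the factor (x - 8) and quotient 20x^2 - 13x - 21.
The remaining quadratic factors as (5x - 7)(4x + 3).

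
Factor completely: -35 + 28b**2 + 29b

(4b + 7)(7b - 5)

Need a pair with product 28·(-35) = -980 and sum 29: that's 49 and -20.
Split the middle term: 28b**2 + 49b - 20b - 35 = 7b(4b + 7) - 5(4b + 7).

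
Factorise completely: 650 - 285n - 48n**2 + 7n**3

Testing divisors of the constant over divisors of the leading coefficient, n = 10 is a root, so (n - 10) divides it; the quotient is 7n**2 + 22n - 65.
The remaining quadratic factors as (n + 5)(7n - 13).

(7n - 13)(n + 5)(n - 10)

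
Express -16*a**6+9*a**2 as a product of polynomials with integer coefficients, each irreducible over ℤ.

-a**2*(4*a**2+3)*(4*a**2-3)

Factor out a**2 first: what remains is -16*a**4+9.
Recognize a difference of squares with the parts 3 and 4*a**2.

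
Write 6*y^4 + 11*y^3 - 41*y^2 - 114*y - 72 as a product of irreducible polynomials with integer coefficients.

Trying the rational-root candidates, y = -4/3 is a root, so (3*y + 4) divides it; the quotient is 2*y^3 + y^2 - 15*y - 18.
Next, y = -2 is a root, giving the factor (y + 2) and quotient 2*y^2 - 3*y - 9.
The remaining quadratic factors as (y - 3)(2*y + 3).

(2*y + 3)*(3*y + 4)*(y + 2)*(y - 3)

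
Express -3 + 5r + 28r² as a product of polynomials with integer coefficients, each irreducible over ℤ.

(4r - 1)(7r + 3)

Need a pair with product 28·(-3) = -84 and sum 5: that's 12 and -7.
Split the middle term: 28r² + 12r - 7r - 3 = 4r(7r + 3) - (7r + 3).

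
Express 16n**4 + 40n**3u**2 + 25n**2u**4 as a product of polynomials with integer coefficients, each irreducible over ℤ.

n**2(4n + 5u**2)**2

Factor out n**2 first: what remains is 16n**2 + 40nu**2 + 25u**4.
Recognize a perfect-square trinomial with the parts 4n and 5u**2.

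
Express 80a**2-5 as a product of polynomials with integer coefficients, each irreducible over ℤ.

5(4a+1)(4a-1)

Pull out the common factor 5; 16a**2-1 is a difference of squares.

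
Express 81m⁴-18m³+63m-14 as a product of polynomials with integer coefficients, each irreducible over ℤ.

(9m-2)(9m³+7)

Group as (81m⁴+63m) + (-18m³-14) = 9m(9m³+7) - 2(9m³+7).
Both groups share the factor (9m³+7).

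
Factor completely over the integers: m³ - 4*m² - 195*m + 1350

Testing divisors of the constant over divisors of the leading coefficient, m = 9 is a root, giving the factor (m - 9) and quotient m² + 5*m - 150.
The remaining quadratic factors as (m + 15)(m - 10).

(m + 15)*(m - 10)*(m - 9)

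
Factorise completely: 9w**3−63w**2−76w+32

Trying the rational-root candidates, w = 1/3 is a root, so (3w−1) is a factor; dividing leaves 3w**2−20w−32.
The remaining quadratic factors as (w−8)(3w+4).

(3w+4)(3w−1)(w−8)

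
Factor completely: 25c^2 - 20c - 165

5(5c + 11)(c - 3)

Pull out the common factor 5, then factor the remaining trinomial.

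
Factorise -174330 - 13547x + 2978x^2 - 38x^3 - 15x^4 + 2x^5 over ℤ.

Testing divisors of the constant over divisors of the leading coefficient, x = -9 is a root, so (x + 9) is a factor; dividing leaves 2x^4 - 33x^3 + 259x^2 + 647x - 19370.
Next, x = -13/2 is a root, so (2x + 13) divides it; the quotient is x^3 - 23x^2 + 279x - 1490.
Then x = 10 is a root, so (x - 10) divides it; the quotient is x^2 - 13x + 149.
The quadratic x^2 - 13x + 149 has discriminant -427 < 0 and is irreducible over ℤ.

(2x + 13)(x + 9)(x - 10)(x^2 - 13x + 149)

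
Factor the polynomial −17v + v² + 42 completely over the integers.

Two integers with product 42 and sum −17 are −3 and −14.

(v − 14)(v − 3)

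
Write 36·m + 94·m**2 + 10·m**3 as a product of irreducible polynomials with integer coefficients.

Pull out the common factor 2·m, then factor the remaining trinomial.

2·m·(5·m + 2)·(m + 9)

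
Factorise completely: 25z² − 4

Need a pair with product 25·(−4) = −100 and sum 0: that's −10 and 10.
Split the middle term: 25z² − 10z + 10z − 4 = 5z(5z − 2) + 2(5z − 2).

(5z + 2)(5z − 2)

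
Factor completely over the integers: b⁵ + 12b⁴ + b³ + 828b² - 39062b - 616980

(b + 13)(b + 15)(b - 14)(b² - 2b + 226)

Among the possible rational roots, b = 14 is a root, so (b - 14) divides it; the quotient is b⁴ + 26b³ + 365b² + 5938b + 44070.
Then b = -15 is a root, so (b + 15) is a factor; dividing leaves b³ + 11b² + 200b + 2938.
Next, b = -13 is a root, so (b + 13) divides it; the quotient is b² - 2b + 226.
The quadratic b² - 2b + 226 has discriminant -900 < 0 and is irreducible over ℤ.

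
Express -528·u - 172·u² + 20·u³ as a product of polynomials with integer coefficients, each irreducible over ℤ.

4·u·(5·u + 12)·(u - 11)

Pull out the common factor 4·u, then factor the remaining trinomial.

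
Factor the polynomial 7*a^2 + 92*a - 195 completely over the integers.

(7*a - 13)*(a + 15)

Need a pair with product 7·(-195) = -1365 and sum 92: that's 105 and -13.
Split the middle term: 7*a^2 + 105*a - 13*a - 195 = 7*a*(a + 15) - 13*(a + 15).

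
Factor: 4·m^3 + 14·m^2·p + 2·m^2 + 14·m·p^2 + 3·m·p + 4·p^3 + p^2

(2·m + 4·p + 1)·(2·m + p)·(m + p)

Group: 2·m·(2·m^2 + 6·m·p + m + 4·p^2 + p) + p·(2·m^2 + 6·m·p + m + 4·p^2 + p); both groups contain (2·m^2 + 6·m·p + m + 4·p^2 + p), so (2·m + p) is a factor with cofactor 2·m^2 + 6·m·p + m + 4·p^2 + p.
The cofactor groups again: 2·m^2 + 6·m·p + m + 4·p^2 + p = m·(2·m + 4·p + 1) + p·(2·m + 4·p + 1); both groups contain (2·m + 4·p + 1), giving (m + p)·(2·m + 4·p + 1).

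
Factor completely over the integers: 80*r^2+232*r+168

Pull out the common factor 8, then factor the remaining trinomial.

8*(2*r+3)*(5*r+7)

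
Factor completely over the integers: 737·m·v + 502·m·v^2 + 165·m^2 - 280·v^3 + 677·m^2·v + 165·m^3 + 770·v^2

(11·m - 4·v + 11)·(3·m + 5·v)·(5·m + 14·v)

Group: 11·m·(15·m^2 + 67·m·v + 70·v^2) + (-4·v + 11)·(15·m^2 + 67·m·v + 70·v^2); both groups contain (15·m^2 + 67·m·v + 70·v^2), so (11·m - 4·v + 11) is a factor with cofactor 15·m^2 + 67·m·v + 70·v^2.
The cofactor groups again: 15·m^2 + 67·m·v + 70·v^2 = 3·m·(5·m + 14·v) + 5·v·(5·m + 14·v); both groups contain (5·m + 14·v), giving (3·m + 5·v)·(5·m + 14·v).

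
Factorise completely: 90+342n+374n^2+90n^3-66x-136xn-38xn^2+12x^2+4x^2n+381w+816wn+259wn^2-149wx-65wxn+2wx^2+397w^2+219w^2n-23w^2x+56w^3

(w+2n+6)(8w-x+5n+3)(7w-2x+9n+5)

Group: w(56w^2-23wx+107wn+61w+2x^2-19xn-11x+45n^2+52n+15) + (2n+6)(56w^2-23wx+107wn+61w+2x^2-19xn-11x+45n^2+52n+15); both groups contain (56w^2-23wx+107wn+61w+2x^2-19xn-11x+45n^2+52n+15), so (w+2n+6) is a factor with cofactor 56w^2-23wx+107wn+61w+2x^2-19xn-11x+45n^2+52n+15.
The cofactor groups again: 56w^2-23wx+107wn+61w+2x^2-19xn-11x+45n^2+52n+15 = 8w(7w-2x+9n+5) + (-x+5n+3)(7w-2x+9n+5); both groups contain (7w-2x+9n+5), giving (8w-x+5n+3)(7w-2x+9n+5).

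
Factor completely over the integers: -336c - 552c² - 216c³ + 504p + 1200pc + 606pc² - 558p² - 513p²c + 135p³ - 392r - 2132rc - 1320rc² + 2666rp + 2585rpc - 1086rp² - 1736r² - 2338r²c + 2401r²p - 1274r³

Group: 13r(-98r² + 147rp - 112rc - 28r - 27p² + 54pc + 36p - 24c² - 24c) + (-5p + 9c + 14)(-98r² + 147rp - 112rc - 28r - 27p² + 54pc + 36p - 24c² - 24c); both groups contain (-98r² + 147rp - 112rc - 28r - 27p² + 54pc + 36p - 24c² - 24c), so (13r - 5p + 9c + 14) is a factor with cofactor -98r² + 147rp - 112rc - 28r - 27p² + 54pc + 36p - 24c² - 24c.
The cofactor groups again: -98r² + 147rp - 112rc - 28r - 27p² + 54pc + 36p - 24c² - 24c = -7r(14r - 3p + 4c + 4) + (9p - 6c)(14r - 3p + 4c + 4); both groups contain (14r - 3p + 4c + 4), giving -(7r - 9p + 6c)(14r - 3p + 4c + 4).

-(14r - 3p + 4c + 4)(7r - 9p + 6c)(13r - 5p + 9c + 14)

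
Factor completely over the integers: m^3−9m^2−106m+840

(m+10)(m−12)(m−7)

Trying the rational-root candidates, m = −10 is a root, so (m+10) is a factor; dividing leaves m^2−19m+84.
The remaining quadratic factors as (m−7)(m−12).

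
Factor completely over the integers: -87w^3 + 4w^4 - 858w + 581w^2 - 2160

Testing divisors of the constant over divisors of the leading coefficient, w = 6 is a root, so (w - 6) is a factor; dividing leaves 4w^3 - 63w^2 + 203w + 360.
Continuing, w = -5/4 is a root, giving the factor (4w + 5) and quotient w^2 - 17w + 72.
The remaining quadratic factors as (w - 8)(w - 9).

(4w + 5)(w - 6)(w - 8)(w - 9)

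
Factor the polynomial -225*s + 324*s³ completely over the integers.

Pull out the common factor 9*s; 36*s² - 25 is a difference of squares.

9*s*(6*s + 5)*(6*s - 5)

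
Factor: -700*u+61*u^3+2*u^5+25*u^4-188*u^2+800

(2*u-5)*(u+8)*(u-1)*(u^2+8*u+20)

By the rational root theorem, u = 1 is a root, giving the factor (u-1) and quotient 2*u^4+27*u^3+88*u^2-100*u-800.
Continuing, u = -8 is a root, so (u+8) divides it; the quotient is 2*u^3+11*u^2-100.
Then u = 5/2 is a root, giving the factor (2*u-5) and quotient u^2+8*u+20.
The quadratic u^2+8*u+20 has discriminant -16 < 0 and is irreducible over ℤ.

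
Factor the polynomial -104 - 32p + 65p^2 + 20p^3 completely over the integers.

(4p + 13)(5p^2 - 8)

Group as (20p^3 - 32p) + (65p^2 - 104) = 4p(5p^2 - 8) + 13(5p^2 - 8).
Both groups share the factor (5p^2 - 8).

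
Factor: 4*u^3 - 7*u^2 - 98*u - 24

Testing divisors of the constant over divisors of the leading coefficient, u = -1/4 is a root, so (4*u + 1) is a factor; dividing leaves u^2 - 2*u - 24.
The remaining quadratic factors as (u - 6)(u + 4).

(4*u + 1)*(u + 4)*(u - 6)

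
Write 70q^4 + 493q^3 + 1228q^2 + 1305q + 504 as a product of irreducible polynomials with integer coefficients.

(2q + 3)(5q + 7)(7q + 8)(q + 3)

Trying the rational-root candidates, q = -7/5 is a root, so (5q + 7) divides it; the quotient is 14q^3 + 79q^2 + 135q + 72.
Continuing, q = -3/2 is a root, so (2q + 3) divides it; the quotient is 7q^2 + 29q + 24.
The remaining quadratic factors as (q + 3)(7q + 8).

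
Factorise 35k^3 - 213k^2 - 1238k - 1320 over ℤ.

Testing divisors of the constant over divisors of the leading coefficient, k = -11/5 is a root, giving the factor (5k + 11) and quotient 7k^2 - 58k - 120.
The remaining quadratic factors as (7k + 12)(k - 10).

(5k + 11)(7k + 12)(k - 10)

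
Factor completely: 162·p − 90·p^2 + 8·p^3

Pull out the common factor 2·p, then factor the remaining trinomial.

2·p·(4·p − 9)·(p − 9)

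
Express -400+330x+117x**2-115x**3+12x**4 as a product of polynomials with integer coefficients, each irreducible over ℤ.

By the rational root theorem, x = -5/3 is a root, so (3x+5) divides it; the quotient is 4x**3-45x**2+114x-80.
Continuing, x = 8 is a root, giving the factor (x-8) and quotient 4x**2-13x+10.
The remaining quadratic factors as (x-2)(4x-5).

(3x+5)(4x-5)(x-2)(x-8)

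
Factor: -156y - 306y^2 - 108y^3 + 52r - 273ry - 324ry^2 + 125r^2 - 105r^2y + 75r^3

Group: 15r(5r^2 - 9ry + 4r - 18y^2 - 12y) + (6y + 13)(5r^2 - 9ry + 4r - 18y^2 - 12y); both groups contain (5r^2 - 9ry + 4r - 18y^2 - 12y), so (15r + 6y + 13) is a factor with cofactor 5r^2 - 9ry + 4r - 18y^2 - 12y.
The cofactor groups again: 5r^2 - 9ry + 4r - 18y^2 - 12y = r(5r + 6y + 4) - 3y(5r + 6y + 4); both groups contain (5r + 6y + 4), giving (r - 3y)(5r + 6y + 4).

(15r + 6y + 13)(5r + 6y + 4)(r - 3y)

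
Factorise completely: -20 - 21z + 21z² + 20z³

Trying the rational-root candidates, z = -5/4 is a root, giving the factor (4z + 5) and quotient 5z² - z - 4.
The remaining quadratic factors as (z - 1)(5z + 4).

(4z + 5)(5z + 4)(z - 1)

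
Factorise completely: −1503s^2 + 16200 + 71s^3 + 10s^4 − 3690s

(2s + 9)(5s − 12)(s + 15)(s − 10)

Trying the rational-root candidates, s = 10 is a root, so (s − 10) is a factor; dividing leaves 10s^3 + 171s^2 + 207s − 1620.
Next, s = −9/2 is a root, giving the factor (2s + 9) and quotient 5s^2 + 63s − 180.
The remaining quadratic factors as (s + 15)(5s − 12).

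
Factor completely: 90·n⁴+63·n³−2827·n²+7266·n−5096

(3·n−4)·(5·n−14)·(6·n−13)·(n+7)

Among the possible rational roots, n = 13/6 is a root, giving the factor (6·n−13) and quotient 15·n³+43·n²−378·n+392.
Next, n = −7 is a root, giving the factor (n+7) and quotient 15·n²−62·n+56.
The remaining quadratic factors as (5·n−14)(3·n−4).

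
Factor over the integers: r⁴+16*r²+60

Substitute u = r² to get a quadratic in u, then factor.
r²+6 is irreducible over ℤ (always positive, so no real roots).
r²+10 is irreducible over ℤ (always positive, so no real roots).

(r²+10)*(r²+6)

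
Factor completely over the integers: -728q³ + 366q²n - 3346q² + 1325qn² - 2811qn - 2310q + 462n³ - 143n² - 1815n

-(4q - 7n + 15)(14q + 11n)(13q + 6n + 11)

Group: 13q(-56q² + 54qn - 210q + 77n² - 165n) + (6n + 11)(-56q² + 54qn - 210q + 77n² - 165n); both groups contain (-56q² + 54qn - 210q + 77n² - 165n), so (13q + 6n + 11) is a factor with cofactor -56q² + 54qn - 210q + 77n² - 165n.
The cofactor groups again: -56q² + 54qn - 210q + 77n² - 165n = -14q(4q - 7n + 15) - 11n(4q - 7n + 15); both groups contain (4q - 7n + 15), giving -(14q + 11n)(4q - 7n + 15).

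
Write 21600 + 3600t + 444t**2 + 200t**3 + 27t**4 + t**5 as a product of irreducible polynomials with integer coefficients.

Trying the rational-root candidates, t = −15 is a root, so (t + 15) is a factor; dividing leaves t**4 + 12t**3 + 20t**2 + 144t + 1440.
Next, t = −6 is a root, giving the factor (t + 6) and quotient t**3 + 6t**2 − 16t + 240.
Next, t = −10 is a root, so (t + 10) divides it; the quotient is t**2 − 4t + 24.
The quadratic t**2 − 4t + 24 has discriminant −80 < 0 and is irreducible over ℤ.

(t + 10)(t + 15)(t + 6)(t**2 − 4t + 24)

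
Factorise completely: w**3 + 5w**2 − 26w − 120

(w + 4)(w + 6)(w − 5)

By the rational root theorem, w = −6 is a root, giving the factor (w + 6) and quotient w**2 − w − 20.
The remaining quadratic factors as (w + 4)(w − 5).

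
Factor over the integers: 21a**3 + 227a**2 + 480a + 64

Testing divisors of the constant over divisors of the leading coefficient, a = -8 is a root, so (a + 8) is a factor; dividing leaves 21a**2 + 59a + 8.
The remaining quadratic factors as (3a + 8)(7a + 1).

(3a + 8)(7a + 1)(a + 8)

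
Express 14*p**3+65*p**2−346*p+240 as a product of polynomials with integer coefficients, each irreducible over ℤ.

(2*p−5)*(7*p−6)*(p+8)

Among the possible rational roots, p = −8 is a root, so (p+8) is a factor; dividing leaves 14*p**2−47*p+30.
The remaining quadratic factors as (7*p−6)(2*p−5).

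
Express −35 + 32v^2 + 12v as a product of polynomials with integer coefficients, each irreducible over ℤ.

(4v + 5)(8v − 7)

Need a pair with product 32·(−35) = −1120 and sum 12: that's 40 and −28.
Split the middle term: 32v^2 + 40v − 28v − 35 = 8v(4v + 5) − 7(4v + 5).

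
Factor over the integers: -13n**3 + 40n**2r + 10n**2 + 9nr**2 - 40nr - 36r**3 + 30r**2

-(13n + 12r - 10)(n - 3r)(n - r)

Group: 13n(-n**2 + 4nr - 3r**2) + (12r - 10)(-n**2 + 4nr - 3r**2); both groups contain (-n**2 + 4nr - 3r**2), so (13n + 12r - 10) is a factor with cofactor -n**2 + 4nr - 3r**2.
The cofactor groups again: -n**2 + 4nr - 3r**2 = -n(n - 3r) + r(n - 3r); both groups contain (n - 3r), giving -(n - r)(n - 3r).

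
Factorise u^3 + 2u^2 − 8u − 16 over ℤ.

(u + 2)(u^2 − 8)

Group as (u^3 − 8u) + (2u^2 − 16) = u(u^2 − 8) + 2(u^2 − 8).
Both groups share the factor (u^2 − 8).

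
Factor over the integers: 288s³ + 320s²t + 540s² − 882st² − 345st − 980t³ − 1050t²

Group: 9s(32s² + 60s − 98t² − 105t) + 10t(32s² + 60s − 98t² − 105t); both groups contain (32s² + 60s − 98t² − 105t), so (9s + 10t) is a factor with cofactor 32s² + 60s − 98t² − 105t.
The cofactor groups again: 32s² + 60s − 98t² − 105t = 8s(4s − 7t) + (14t + 15)(4s − 7t); both groups contain (4s − 7t), giving (8s + 14t + 15)(4s − 7t).

(4s − 7t)(8s + 14t + 15)(9s + 10t)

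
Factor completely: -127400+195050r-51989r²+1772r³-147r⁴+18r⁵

(3r-10)(6r-5)(r-13)(r²+9r+196)

Testing divisors of the constant over divisors of the leading coefficient, r = 5/6 is a root, so (6r-5) is a factor; dividing leaves 3r⁴-22r³+277r²-8434r+25480.
Next, r = 13 is a root, so (r-13) is a factor; dividing leaves 3r³+17r²+498r-1960.
Then r = 10/3 is a root, so (3r-10) is a factor; dividing leaves r²+9r+196.
The quadratic r²+9r+196 has discriminant -703 < 0 and is irreducible over ℤ.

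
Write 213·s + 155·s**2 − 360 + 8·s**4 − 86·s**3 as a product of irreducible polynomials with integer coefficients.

By the rational root theorem, s = 5/4 is a root, so (4·s − 5) divides it; the quotient is 2·s**3 − 19·s**2 + 15·s + 72.
Next, s = 8 is a root, giving the factor (s − 8) and quotient 2·s**2 − 3·s − 9.
The remaining quadratic factors as (s − 3)(2·s + 3).

(2·s + 3)·(4·s − 5)·(s − 3)·(s − 8)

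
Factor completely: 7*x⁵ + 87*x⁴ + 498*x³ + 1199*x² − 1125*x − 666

(7*x + 3)*(x + 6)*(x − 1)*(x² + 7*x + 37)

Testing divisors of the constant over divisors of the leading coefficient, x = −6 is a root, so (x + 6) is a factor; dividing leaves 7*x⁴ + 45*x³ + 228*x² − 169*x − 111.
Then x = −3/7 is a root, so (7*x + 3) divides it; the quotient is x³ + 6*x² + 30*x − 37.
Continuing, x = 1 is a root, giving the factor (x − 1) and quotient x² + 7*x + 37.
The quadratic x² + 7*x + 37 has discriminant −99 < 0 and is irreducible over ℤ.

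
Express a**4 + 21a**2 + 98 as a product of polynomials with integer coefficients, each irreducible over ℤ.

(a**2 + 14)(a**2 + 7)

Substitute u = a**2 to get a quadratic in u, then factor.
a**2 + 7 is irreducible over ℤ (always positive, so no real roots).
a**2 + 14 is irreducible over ℤ (always positive, so no real roots).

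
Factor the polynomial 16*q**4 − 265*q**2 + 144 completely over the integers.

By the rational root theorem, q = 4 is a root, giving the factor (q − 4) and quotient 16*q**3 + 64*q**2 − 9*q − 36.
Next, q = −3/4 is a root, giving the factor (4*q + 3) and quotient 4*q**2 + 13*q − 12.
The remaining quadratic factors as (q + 4)(4*q − 3).

(4*q + 3)*(4*q − 3)*(q + 4)*(q − 4)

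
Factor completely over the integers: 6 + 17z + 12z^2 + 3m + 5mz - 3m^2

Group: -m(3m + 4z + 3) + (3z + 2)(3m + 4z + 3); both groups contain (3m + 4z + 3).

-(3m + 4z + 3)(m - 3z - 2)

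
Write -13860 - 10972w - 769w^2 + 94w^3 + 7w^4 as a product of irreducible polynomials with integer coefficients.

(7w + 10)(w + 14)(w + 9)(w - 11)

Trying the rational-root candidates, w = -10/7 is a root, giving the factor (7w + 10) and quotient w^3 + 12w^2 - 127w - 1386.
Next, w = -14 is a root, so (w + 14) divides it; the quotient is w^2 - 2w - 99.
The remaining quadratic factors as (w + 9)(w - 11).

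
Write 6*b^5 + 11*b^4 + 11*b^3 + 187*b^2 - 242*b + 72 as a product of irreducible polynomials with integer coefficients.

(2*b - 1)*(3*b - 2)*(b + 4)*(b^2 - b + 9)

Testing divisors of the constant over divisors of the leading coefficient, b = 1/2 is a root, so (2*b - 1) divides it; the quotient is 3*b^4 + 7*b^3 + 9*b^2 + 98*b - 72.
Continuing, b = -4 is a root, so (b + 4) divides it; the quotient is 3*b^3 - 5*b^2 + 29*b - 18.
Next, b = 2/3 is a root, so (3*b - 2) is a factor; dividing leaves b^2 - b + 9.
The quadratic b^2 - b + 9 has discriminant -35 < 0 and is irreducible over ℤ.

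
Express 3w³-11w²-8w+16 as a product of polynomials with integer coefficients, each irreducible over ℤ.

Among the possible rational roots, w = 1 is a root, giving the factor (w-1) and quotient 3w²-8w-16.
The remaining quadratic factors as (3w+4)(w-4).

(3w+4)(w-1)(w-4)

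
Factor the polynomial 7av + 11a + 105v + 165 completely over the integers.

(7v + 11)(a + 15)

Group as (7av + 11a) + (105v + 165) = a(7v + 11) + 15(7v + 11).
Both groups share the factor (7v + 11).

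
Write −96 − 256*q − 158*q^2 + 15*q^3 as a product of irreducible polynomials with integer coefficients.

Testing divisors of the constant over divisors of the leading coefficient, q = 12 is a root, so (q − 12) divides it; the quotient is 15*q^2 + 22*q + 8.
The remaining quadratic factors as (3*q + 2)(5*q + 4).

(3*q + 2)*(5*q + 4)*(q − 12)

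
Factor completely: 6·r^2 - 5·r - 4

(2·r + 1)·(3·r - 4)

Need a pair with product 6·(-4) = -24 and sum -5: that's -8 and 3.
Split the middle term: 6·r^2 - 8·r + 3·r - 4 = 2·r·(3·r - 4) + (3·r - 4).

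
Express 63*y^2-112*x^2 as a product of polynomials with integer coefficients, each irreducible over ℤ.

Factor out 7, leaving 9*y^2-16*x^2, which is a difference of two squares.

7*(3*y-4*x)*(3*y+4*x)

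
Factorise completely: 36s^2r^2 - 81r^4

Factor out 9r^2, leaving 4s^2 - 9r^2, which is a difference of two squares.

9r^2(2s - 3r)(2s + 3r)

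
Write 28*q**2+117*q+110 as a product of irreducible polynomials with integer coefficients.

Need a pair with product 28·110 = 3080 and sum 117: that's 40 and 77.
Split the middle term: 28*q**2+40*q + 77*q+110 = 4*q*(7*q+10) + 11*(7*q+10).

(4*q+11)*(7*q+10)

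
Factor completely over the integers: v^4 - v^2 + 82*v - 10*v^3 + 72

Among the possible rational roots, v = 9 is a root, so (v - 9) divides it; the quotient is v^3 - v^2 - 10*v - 8.
Next, v = -2 is a root, so (v + 2) is a factor; dividing leaves v^2 - 3*v - 4.
The remaining quadratic factors as (v + 1)(v - 4).

(v + 1)*(v + 2)*(v - 4)*(v - 9)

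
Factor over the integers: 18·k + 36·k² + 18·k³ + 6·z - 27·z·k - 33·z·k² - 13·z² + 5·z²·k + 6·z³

(3·z - 2·k - 2)·(2·z - 3·k - 3)·(z + 3·k)

Group: 2·z·(3·z² + 7·z·k - 2·z - 6·k² - 6·k) + (-3·k - 3)·(3·z² + 7·z·k - 2·z - 6·k² - 6·k); both groups contain (3·z² + 7·z·k - 2·z - 6·k² - 6·k), so (2·z - 3·k - 3) is a factor with cofactor 3·z² + 7·z·k - 2·z - 6·k² - 6·k.
The cofactor groups again: 3·z² + 7·z·k - 2·z - 6·k² - 6·k = 3·z·(z + 3·k) + (-2·k - 2)·(z + 3·k); both groups contain (z + 3·k), giving (3·z - 2·k - 2)·(z + 3·k).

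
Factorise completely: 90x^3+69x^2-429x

Pull out the common factor 3x, then factor the remaining trinomial.

3x(5x+13)(6x-11)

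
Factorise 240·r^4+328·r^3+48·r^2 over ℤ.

Pull out the common factor 8·r^2, then factor the remaining trinomial.

8·r^2·(5·r+6)·(6·r+1)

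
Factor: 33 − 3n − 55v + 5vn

Group as (5vn − 55v) + (−3n + 33) = 5v(n − 11) − 3(n − 11).
Both groups share the factor (n − 11).

(5v − 3)(n − 11)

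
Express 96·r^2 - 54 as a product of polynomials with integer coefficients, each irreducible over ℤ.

Every term has a factor of 6. Then 16·r^2 - 9 = (4·r)² − (3)².

6·(4·r + 3)·(4·r - 3)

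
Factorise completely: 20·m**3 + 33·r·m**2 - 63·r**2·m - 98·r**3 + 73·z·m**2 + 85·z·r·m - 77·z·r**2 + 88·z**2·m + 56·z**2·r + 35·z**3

Group: z·(35·z**2 - 14·z·r + 53·z·m - 49·r**2 - 7·r·m + 20·m**2) + (2·r + m)·(35·z**2 - 14·z·r + 53·z·m - 49·r**2 - 7·r·m + 20·m**2); both groups contain (35·z**2 - 14·z·r + 53·z·m - 49·r**2 - 7·r·m + 20·m**2), so (z + 2·r + m) is a factor with cofactor 35·z**2 - 14·z·r + 53·z·m - 49·r**2 - 7·r·m + 20·m**2.
The cofactor groups again: 35·z**2 - 14·z·r + 53·z·m - 49·r**2 - 7·r·m + 20·m**2 = 5·z·(7·z + 7·r + 5·m) + (-7·r + 4·m)·(7·z + 7·r + 5·m); both groups contain (7·z + 7·r + 5·m), giving (5·z - 7·r + 4·m)·(7·z + 7·r + 5·m).

(5·z - 7·r + 4·m)·(7·z + 7·r + 5·m)·(z + 2·r + m)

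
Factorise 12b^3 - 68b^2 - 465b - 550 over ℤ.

By the rational root theorem, b = 10 is a root, so (b - 10) is a factor; dividing leaves 12b^2 + 52b + 55.
The remaining quadratic factors as (2b + 5)(6b + 11).

(2b + 5)(6b + 11)(b - 10)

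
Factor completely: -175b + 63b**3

Pull out the common factor 7b; 9b**2 - 25 is a difference of squares.

7b(3b + 5)(3b - 5)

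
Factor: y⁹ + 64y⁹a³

Pull out the common factor y⁹, leaving 64a³ + 1.
Recognize a sum of cubes with the parts 4a and 1.

y⁹(4a + 1)(16a² − 4a + 1)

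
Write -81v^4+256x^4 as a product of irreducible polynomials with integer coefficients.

Write as (16x^2)² − (9v^2)², then factor 16x^2-9v^2 once more.

(4x-3v)(4x+3v)(16x^2+9v^2)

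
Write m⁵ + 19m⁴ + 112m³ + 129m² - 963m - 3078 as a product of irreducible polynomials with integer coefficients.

(m + 6)(m + 9)(m - 3)(m² + 7m + 19)

Testing divisors of the constant over divisors of the leading coefficient, m = 3 is a root, so (m - 3) divides it; the quotient is m⁴ + 22m³ + 178m² + 663m + 1026.
Next, m = -9 is a root, so (m + 9) divides it; the quotient is m³ + 13m² + 61m + 114.
Next, m = -6 is a root, so (m + 6) is a factor; dividing leaves m² + 7m + 19.
The quadratic m² + 7m + 19 has discriminant -27 < 0 and is irreducible over ℤ.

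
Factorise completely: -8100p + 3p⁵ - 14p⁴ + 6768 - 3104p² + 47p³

(3p - 2)(p + 3)(p - 12)(p² + 5p + 94)

Testing divisors of the constant over divisors of the leading coefficient, p = 2/3 is a root, giving the factor (3p - 2) and quotient p⁴ - 4p³ + 13p² - 1026p - 3384.
Next, p = -3 is a root, so (p + 3) is a factor; dividing leaves p³ - 7p² + 34p - 1128.
Continuing, p = 12 is a root, so (p - 12) divides it; the quotient is p² + 5p + 94.
The quadratic p² + 5p + 94 has discriminant -351 < 0 and is irreducible over ℤ.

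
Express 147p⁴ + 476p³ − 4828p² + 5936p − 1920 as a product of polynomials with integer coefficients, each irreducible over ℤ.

By the rational root theorem, p = 10/3 is a root, so (3p − 10) divides it; the quotient is 49p³ + 322p² − 536p + 192.
Next, p = 4/7 is a root, giving the factor (7p − 4) and quotient 7p² + 50p − 48.
The remaining quadratic factors as (7p − 6)(p + 8).

(3p − 10)(7p − 4)(7p − 6)(p + 8)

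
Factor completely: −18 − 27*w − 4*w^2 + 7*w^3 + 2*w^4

Testing divisors of the constant over divisors of the leading coefficient, w = −3/2 is a root, giving the factor (2*w + 3) and quotient w^3 + 2*w^2 − 5*w − 6.
Continuing, w = −1 is a root, giving the factor (w + 1) and quotient w^2 + w − 6.
The remaining quadratic factors as (w + 3)(w − 2).

(2*w + 3)*(w + 1)*(w + 3)*(w − 2)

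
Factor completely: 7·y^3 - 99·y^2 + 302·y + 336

(7·y + 6)·(y - 7)·(y - 8)

Testing divisors of the constant over divisors of the leading coefficient, y = -6/7 is a root, so (7·y + 6) divides it; the quotient is y^2 - 15·y + 56.
The remaining quadratic factors as (y - 7)(y - 8).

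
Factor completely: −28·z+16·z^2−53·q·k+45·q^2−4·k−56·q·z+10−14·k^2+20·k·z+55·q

Group: 9·q·(5·q−7·k−4·z+5) + (2·k−4·z+2)·(5·q−7·k−4·z+5); both groups contain (5·q−7·k−4·z+5).

(5·q−7·k−4·z+5)·(9·q+2·k−4·z+2)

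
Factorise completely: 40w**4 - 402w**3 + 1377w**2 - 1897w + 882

Trying the rational-root candidates, w = 14/5 is a root, so (5w - 14) is a factor; dividing leaves 8w**3 - 58w**2 + 113w - 63.
Next, w = 7/4 is a root, so (4w - 7) divides it; the quotient is 2w**2 - 11w + 9.
The remaining quadratic factors as (2w - 9)(w - 1).

(2w - 9)(4w - 7)(5w - 14)(w - 1)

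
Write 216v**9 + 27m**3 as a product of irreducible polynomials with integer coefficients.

Pull out the common factor 27, leaving m**3 + 8v**9.
Recognize a sum of cubes with the parts 2v**3 and m.

27(m + 2v**3)(m**2 - 2mv**3 + 4v**6)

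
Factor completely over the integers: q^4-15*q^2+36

(q^2-12)*(q^2-3)

Substitute u = q^2 to get a quadratic in u, then factor.
q^2-3 is irreducible over ℤ (3 is not a perfect square).
q^2-12 is irreducible over ℤ (12 is not a perfect square).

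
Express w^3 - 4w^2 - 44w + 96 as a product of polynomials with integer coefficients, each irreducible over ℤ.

By the rational root theorem, w = 8 is a root, giving the factor (w - 8) and quotient w^2 + 4w - 12.
The remaining quadratic factors as (w - 2)(w + 6).

(w + 6)(w - 2)(w - 8)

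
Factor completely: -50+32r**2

Every term has a factor of 2. Then 16r**2-25 = (4r)² − (5)².

2(4r+5)(4r-5)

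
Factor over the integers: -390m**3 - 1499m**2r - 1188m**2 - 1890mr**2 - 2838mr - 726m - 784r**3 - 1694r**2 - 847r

-(13m + 14r + 11)(5m + 8r + 11)(6m + 7r)

Group: 13m(-30m**2 - 83mr - 66m - 56r**2 - 77r) + (14r + 11)(-30m**2 - 83mr - 66m - 56r**2 - 77r); both groups contain (-30m**2 - 83mr - 66m - 56r**2 - 77r), so (13m + 14r + 11) is a factor with cofactor -30m**2 - 83mr - 66m - 56r**2 - 77r.
The cofactor groups again: -30m**2 - 83mr - 66m - 56r**2 - 77r = -5m(6m + 7r) + (-8r - 11)(6m + 7r); both groups contain (6m + 7r), giving -(5m + 8r + 11)(6m + 7r).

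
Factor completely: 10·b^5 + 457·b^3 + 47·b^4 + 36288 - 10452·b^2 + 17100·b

(2·b - 7)·(5·b + 6)·(b - 6)·(b^2 + 13·b + 144)

By the rational root theorem, b = -6/5 is a root, giving the factor (5·b + 6) and quotient 2·b^4 + 7·b^3 + 83·b^2 - 2190·b + 6048.
Then b = 6 is a root, giving the factor (b - 6) and quotient 2·b^3 + 19·b^2 + 197·b - 1008.
Then b = 7/2 is a root, so (2·b - 7) divides it; the quotient is b^2 + 13·b + 144.
The quadratic b^2 + 13·b + 144 has discriminant -407 < 0 and is irreducible over ℤ.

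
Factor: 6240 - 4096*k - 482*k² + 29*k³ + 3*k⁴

By the rational root theorem, k = -13 is a root, giving the factor (k + 13) and quotient 3*k³ - 10*k² - 352*k + 480.
Then k = -10 is a root, so (k + 10) divides it; the quotient is 3*k² - 40*k + 48.
The remaining quadratic factors as (3*k - 4)(k - 12).

(3*k - 4)*(k + 10)*(k + 13)*(k - 12)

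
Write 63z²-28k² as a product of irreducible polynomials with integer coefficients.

7(3z-2k)(3z+2k)

Every term has a factor of 7. Then 9z²-4k² = (3z)² − (2k)².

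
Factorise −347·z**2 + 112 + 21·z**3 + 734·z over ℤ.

(3·z − 8)·(7·z + 1)·(z − 14)

By the rational root theorem, z = −1/7 is a root, so (7·z + 1) divides it; the quotient is 3·z**2 − 50·z + 112.
The remaining quadratic factors as (z − 14)(3·z − 8).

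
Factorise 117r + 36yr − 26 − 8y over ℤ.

Group as (36yr − 8y) + (117r − 26) = 4y(9r − 2) + 13(9r − 2).
Both groups share the factor (9r − 2).

(4y + 13)(9r − 2)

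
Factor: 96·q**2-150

Every term has a factor of 6. Then 16·q**2-25 = (4·q)² − (5)².

6·(4·q+5)·(4·q-5)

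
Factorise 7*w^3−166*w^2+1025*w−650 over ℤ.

Trying the rational-root candidates, w = 13 is a root, so (w−13) is a factor; dividing leaves 7*w^2−75*w+50.
The remaining quadratic factors as (w−10)(7*w−5).

(7*w−5)*(w−10)*(w−13)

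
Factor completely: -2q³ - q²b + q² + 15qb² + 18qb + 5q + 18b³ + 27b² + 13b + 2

Group: q(-2q² - 7qb - 3q - 6b² - 5b - 1) + (-3b - 2)(-2q² - 7qb - 3q - 6b² - 5b - 1); both groups contain (-2q² - 7qb - 3q - 6b² - 5b - 1), so (q - 3b - 2) is a factor with cofactor -2q² - 7qb - 3q - 6b² - 5b - 1.
The cofactor groups again: -2q² - 7qb - 3q - 6b² - 5b - 1 = -q(2q + 3b + 1) + (-2b - 1)(2q + 3b + 1); both groups contain (2q + 3b + 1), giving -(q + 2b + 1)(2q + 3b + 1).

-(q - 3b - 2)(q + 2b + 1)(2q + 3b + 1)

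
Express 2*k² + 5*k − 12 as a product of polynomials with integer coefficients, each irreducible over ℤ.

(2*k − 3)*(k + 4)

Need a pair with product 2·(−12) = −24 and sum 5: that's 8 and −3.
Split the middle term: 2*k² + 8*k − 3*k − 12 = 2*k*(k + 4) − 3*(k + 4).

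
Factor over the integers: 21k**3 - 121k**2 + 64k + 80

Testing divisors of the constant over divisors of the leading coefficient, k = 4/3 is a root, giving the factor (3k - 4) and quotient 7k**2 - 31k - 20.
The remaining quadratic factors as (k - 5)(7k + 4).

(3k - 4)(7k + 4)(k - 5)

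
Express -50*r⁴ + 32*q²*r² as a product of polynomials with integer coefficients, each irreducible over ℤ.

Every term has a factor of 2*r². Then 16*q² - 25*r² = (4*q)² − (5*r)².

2*r²*(4*q + 5*r)*(4*q - 5*r)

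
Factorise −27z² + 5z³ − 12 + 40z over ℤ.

(5z − 2)(z − 2)(z − 3)

Testing divisors of the constant over divisors of the leading coefficient, z = 2 is a root, so (z − 2) is a factor; dividing leaves 5z² − 17z + 6.
The remaining quadratic factors as (5z − 2)(z − 3).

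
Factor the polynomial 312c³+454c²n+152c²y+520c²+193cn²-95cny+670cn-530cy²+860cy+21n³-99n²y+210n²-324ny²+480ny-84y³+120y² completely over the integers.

(13c+7n+2y)(4c+3n+6y)(6c+n-7y+10)

Group: 4c(78c²+55cn-79cy+130c+7n²-47ny+70n-14y²+20y) + (3n+6y)(78c²+55cn-79cy+130c+7n²-47ny+70n-14y²+20y); both groups contain (78c²+55cn-79cy+130c+7n²-47ny+70n-14y²+20y), so (4c+3n+6y) is a factor with cofactor 78c²+55cn-79cy+130c+7n²-47ny+70n-14y²+20y.
The cofactor groups again: 78c²+55cn-79cy+130c+7n²-47ny+70n-14y²+20y = 13c(6c+n-7y+10) + (7n+2y)(6c+n-7y+10); both groups contain (6c+n-7y+10), giving (13c+7n+2y)(6c+n-7y+10).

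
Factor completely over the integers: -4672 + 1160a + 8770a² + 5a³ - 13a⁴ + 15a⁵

Trying the rational-root candidates, a = 2/3 is a root, giving the factor (3a - 2) and quotient 5a⁴ - a³ + a² + 2924a + 2336.
Then a = -8 is a root, so (a + 8) divides it; the quotient is 5a³ - 41a² + 329a + 292.
Continuing, a = -4/5 is a root, so (5a + 4) is a factor; dividing leaves a² - 9a + 73.
The quadratic a² - 9a + 73 has discriminant -211 < 0 and is irreducible over ℤ.

(3a - 2)(5a + 4)(a + 8)(a² - 9a + 73)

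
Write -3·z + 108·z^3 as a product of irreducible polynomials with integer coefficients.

3·z·(6·z + 1)·(6·z - 1)

Pull out the common factor 3·z; 36·z^2 - 1 is a difference of squares.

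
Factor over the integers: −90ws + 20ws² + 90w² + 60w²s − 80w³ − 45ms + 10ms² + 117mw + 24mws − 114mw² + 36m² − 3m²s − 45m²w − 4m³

−(4m + 5w − 5s)(m + 8w + 2s − 9)(m + 2w)

Group: m(−4m² − 37mw − 3ms + 36m − 40w² + 30ws + 45w + 10s² − 45s) + 2w(−4m² − 37mw − 3ms + 36m − 40w² + 30ws + 45w + 10s² − 45s); both groups contain (−4m² − 37mw − 3ms + 36m − 40w² + 30ws + 45w + 10s² − 45s), so (m + 2w) is a factor with cofactor −4m² − 37mw − 3ms + 36m − 40w² + 30ws + 45w + 10s² − 45s.
The cofactor groups again: −4m² − 37mw − 3ms + 36m − 40w² + 30ws + 45w + 10s² − 45s = −4m(m + 8w + 2s − 9) + (−5w + 5s)(m + 8w + 2s − 9); both groups contain (m + 8w + 2s − 9), giving −(4m + 5w − 5s)(m + 8w + 2s − 9).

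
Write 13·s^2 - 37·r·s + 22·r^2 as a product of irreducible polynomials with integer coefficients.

Group: 11·r·(2·r - s) - 13·s·(2·r - s); both groups contain (2·r - s).

(11·r - 13·s)·(2·r - s)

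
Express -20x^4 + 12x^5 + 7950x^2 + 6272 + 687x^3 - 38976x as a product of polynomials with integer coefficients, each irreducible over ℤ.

By the rational root theorem, x = -8 is a root, giving the factor (x + 8) and quotient 12x^4 - 116x^3 + 1615x^2 - 4970x + 784.
Then x = 1/6 is a root, so (6x - 1) divides it; the quotient is 2x^3 - 19x^2 + 266x - 784.
Continuing, x = 7/2 is a root, giving the factor (2x - 7) and quotient x^2 - 6x + 112.
The quadratic x^2 - 6x + 112 has discriminant -412 < 0 and is irreducible over ℤ.

(2x - 7)(6x - 1)(x + 8)(x^2 - 6x + 112)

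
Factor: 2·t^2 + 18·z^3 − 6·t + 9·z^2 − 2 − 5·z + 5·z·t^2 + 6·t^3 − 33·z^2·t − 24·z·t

(3·z − 2·t + 2)·(2·z − 3·t − 1)·(3·z + t + 1)

Group: 2·z·(9·z^2 − 3·z·t + 9·z − 2·t^2 + 2) + (−3·t − 1)·(9·z^2 − 3·z·t + 9·z − 2·t^2 + 2); both groups contain (9·z^2 − 3·z·t + 9·z − 2·t^2 + 2), so (2·z − 3·t − 1) is a factor with cofactor 9·z^2 − 3·z·t + 9·z − 2·t^2 + 2.
The cofactor groups again: 9·z^2 − 3·z·t + 9·z − 2·t^2 + 2 = 3·z·(3·z + t + 1) + (−2·t + 2)·(3·z + t + 1); both groups contain (3·z + t + 1), giving (3·z − 2·t + 2)·(3·z + t + 1).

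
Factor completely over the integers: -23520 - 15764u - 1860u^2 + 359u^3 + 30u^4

Among the possible rational roots, u = 15/2 is a root, so (2u - 15) is a factor; dividing leaves 15u^3 + 292u^2 + 1260u + 1568.
Then u = -14/5 is a root, so (5u + 14) divides it; the quotient is 3u^2 + 50u + 112.
The remaining quadratic factors as (3u + 8)(u + 14).

(2u - 15)(3u + 8)(5u + 14)(u + 14)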